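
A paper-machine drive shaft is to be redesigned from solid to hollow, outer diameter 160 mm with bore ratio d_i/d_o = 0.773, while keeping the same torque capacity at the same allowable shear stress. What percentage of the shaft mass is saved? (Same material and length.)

46.0 %

Equal τ_max and T ⇒ the solid shaft needs d_s³ = d_o³(1−k⁴), so d_s = 160·(1−0.773⁴)^(1/3) = 138.1 mm.
Area ratio A_h/A_s = d_o²(1−k²)/d_s² = (1−k²)/(1−k⁴)^(2/3) = 0.5403.
Mass saving = 1 − 0.5403 = 46.0 %.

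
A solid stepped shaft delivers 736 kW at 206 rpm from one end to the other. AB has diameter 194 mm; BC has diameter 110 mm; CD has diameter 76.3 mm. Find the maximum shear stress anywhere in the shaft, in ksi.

56.7 ksi

ω = 2π·206/60 = 21.57 rad/s, so T = P/ω = 736×10³ / 21.57 = 34120 N·m.
Under the same torque, τ_max = 16T/(πd³) is largest where d is smallest — segment CD (d = 76.3 mm).
τ_max = 16·34120/(π·(0.0763)³) = 3.912×10^8 Pa.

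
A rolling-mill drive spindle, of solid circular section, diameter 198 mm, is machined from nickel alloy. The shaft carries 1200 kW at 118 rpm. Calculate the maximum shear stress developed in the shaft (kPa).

63700 kPa

ω = 2π·118/60 = 12.36 rad/s, so T = P/ω = 1200×10³ / 12.36 = 97110 N·m.
J = πd⁴/32 = π(0.198)⁴/32 = 1.509×10^-4 m⁴.
τ_max = T·r/J = 97110 × 0.0990 / 1.509×10^-4 = 6.372×10^7 Pa.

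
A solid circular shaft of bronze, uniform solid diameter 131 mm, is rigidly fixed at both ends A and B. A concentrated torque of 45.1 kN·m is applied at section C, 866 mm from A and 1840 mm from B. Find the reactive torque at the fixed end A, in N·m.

With uniform GJ and both ends fixed, compatibility θ_AC = θ_CB gives T_A·a = T_B·b, together with T_A + T_B = T₀.
T_A = T₀·b/(a+b) = 45100·1840/2706 = 30670 N·m; T_B = 14430 N·m.

30700 N·m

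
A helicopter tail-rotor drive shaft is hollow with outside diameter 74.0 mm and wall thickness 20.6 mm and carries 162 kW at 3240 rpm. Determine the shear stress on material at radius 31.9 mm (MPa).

ω = 2π·3240/60 = 339.3 rad/s, so T = P/ω = 162×10³ / 339.3 = 477.5 N·m.
J = π(d_o⁴ − d_i⁴)/32 = π(0.0740⁴ − 0.0328⁴)/32 = 2.830×10^-6 m⁴.
Shear stress varies linearly with radius: τ = T·r/J = 477.5 × 0.0319 / 2.830×10^-6 = 5.381×10^6 Pa.

5.38 MPa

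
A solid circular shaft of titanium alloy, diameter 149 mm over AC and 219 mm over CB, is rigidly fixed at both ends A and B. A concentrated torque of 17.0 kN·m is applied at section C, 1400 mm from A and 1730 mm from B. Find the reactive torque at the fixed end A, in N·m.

Compatibility: T_A·a/J_AC = T_B·b/J_CB with T_A + T_B = T₀.
J_AC = 4.84×10^-5 m⁴, J_CB = 2.26×10^-4 m⁴, so T_A = T₀·(J_AC/a)/((J_AC/a)+(J_CB/b)) = 3559 N·m, T_B = 13440 N·m.

3560 N·m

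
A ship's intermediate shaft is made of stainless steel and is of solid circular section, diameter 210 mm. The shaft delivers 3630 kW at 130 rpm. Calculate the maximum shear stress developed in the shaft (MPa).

ω = 2π·130/60 = 13.61 rad/s, so T = P/ω = 3630×10³ / 13.61 = 266600 N·m.
J = πd⁴/32 = π(0.210)⁴/32 = 1.909×10^-4 m⁴.
τ_max = T·r/J = 266600 × 0.105 / 1.909×10^-4 = 1.466×10^8 Pa.

147 MPa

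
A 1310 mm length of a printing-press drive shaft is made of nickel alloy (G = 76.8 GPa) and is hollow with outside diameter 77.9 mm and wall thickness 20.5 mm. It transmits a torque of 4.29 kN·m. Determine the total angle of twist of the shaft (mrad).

21.3 mrad

J = π(d_o⁴ − d_i⁴)/32 = π(0.0779⁴ − 0.0369⁴)/32 = 3.433×10^-6 m⁴.
θ = T·L/(G·J) = 4290 × 1.31 / (76.8×10⁹ × 3.433×10^-6) = 0.02131 rad.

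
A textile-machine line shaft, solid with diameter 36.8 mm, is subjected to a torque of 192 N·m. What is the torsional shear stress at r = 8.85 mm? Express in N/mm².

9.44 N/mm²

J = πd⁴/32 = π(0.0368)⁴/32 = 1.800×10^-7 m⁴.
Shear stress varies linearly with radius: τ = T·r/J = 192.0 × 0.00885 / 1.800×10^-7 = 9.437×10^6 Pa.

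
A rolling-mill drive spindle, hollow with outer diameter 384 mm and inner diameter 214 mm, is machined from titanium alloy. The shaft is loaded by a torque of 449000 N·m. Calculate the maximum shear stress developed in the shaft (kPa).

J = π(d_o⁴ − d_i⁴)/32 = π(0.384⁴ − 0.214⁴)/32 = 1.929×10^-3 m⁴.
τ_max = T·r/J = 449000 × 0.192 / 1.929×10^-3 = 4.470×10^7 Pa.

44700 kPa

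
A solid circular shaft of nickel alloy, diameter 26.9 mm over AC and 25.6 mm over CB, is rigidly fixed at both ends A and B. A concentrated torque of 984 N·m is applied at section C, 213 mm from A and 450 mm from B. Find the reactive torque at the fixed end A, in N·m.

Compatibility: T_A·a/J_AC = T_B·b/J_CB with T_A + T_B = T₀.
J_AC = 5.14×10^-8 m⁴, J_CB = 4.22×10^-8 m⁴, so T_A = T₀·(J_AC/a)/((J_AC/a)+(J_CB/b)) = 708.8 N·m, T_B = 275.2 N·m.

709 N·m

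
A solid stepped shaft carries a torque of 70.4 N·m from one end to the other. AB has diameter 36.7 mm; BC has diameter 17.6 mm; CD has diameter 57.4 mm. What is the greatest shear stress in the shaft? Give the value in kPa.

Under the same torque, τ_max = 16T/(πd³) is largest where d is smallest — segment BC (d = 17.6 mm).
τ_max = 16·70.40/(π·(0.0176)³) = 6.577×10^7 Pa.

65800 kPa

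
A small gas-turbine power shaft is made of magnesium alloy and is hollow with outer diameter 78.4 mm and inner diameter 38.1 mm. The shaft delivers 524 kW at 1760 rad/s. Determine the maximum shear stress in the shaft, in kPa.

ω = 1760 rad/s, so T = P/ω = 524×10³ / 1760 = 297.7 N·m.
J = π(d_o⁴ − d_i⁴)/32 = π(0.0784⁴ − 0.0381⁴)/32 = 3.502×10^-6 m⁴.
τ_max = T·r/J = 297.7 × 0.0392 / 3.502×10^-6 = 3.332×10^6 Pa.

3330 kPa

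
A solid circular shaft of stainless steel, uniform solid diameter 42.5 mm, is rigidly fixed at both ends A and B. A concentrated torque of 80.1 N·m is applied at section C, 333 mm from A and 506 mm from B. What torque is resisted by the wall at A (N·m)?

48.3 N·m

With uniform GJ and both ends fixed, compatibility θ_AC = θ_CB gives T_A·a = T_B·b, together with T_A + T_B = T₀.
T_A = T₀·b/(a+b) = 80.10·506/839.0 = 48.31 N·m; T_B = 31.79 N·m.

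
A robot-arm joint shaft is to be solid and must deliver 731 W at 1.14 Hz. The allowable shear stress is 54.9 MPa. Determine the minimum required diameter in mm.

21.2 mm

ω = 2π·1.14 = 7.163 rad/s, so T = P/ω = 731 / 7.163 = 102.1 N·m.
For a solid shaft τ_max = 16T/(πd³), so d = (16T/(π τ_allow))^(1/3) = (16·102.1/(π·5.49×10^7))^(1/3) = 0.02115 m.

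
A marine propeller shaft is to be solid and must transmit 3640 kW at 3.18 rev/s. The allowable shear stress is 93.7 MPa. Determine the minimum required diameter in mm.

ω = 2π·3.18 = 19.98 rad/s, so T = P/ω = 3640×10³ / 19.98 = 182200 N·m.
For a solid shaft τ_max = 16T/(πd³), so d = (16T/(π τ_allow))^(1/3) = (16·182200/(π·9.37×10^7))^(1/3) = 0.2147 m.

215 mm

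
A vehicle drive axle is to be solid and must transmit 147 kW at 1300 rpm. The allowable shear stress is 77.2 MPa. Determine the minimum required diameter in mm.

41.5 mm

ω = 2π·1300/60 = 136.1 rad/s, so T = P/ω = 147×10³ / 136.1 = 1080 N·m.
For a solid shaft τ_max = 16T/(πd³), so d = (16T/(π τ_allow))^(1/3) = (16·1080/(π·7.72×10^7))^(1/3) = 0.04145 m.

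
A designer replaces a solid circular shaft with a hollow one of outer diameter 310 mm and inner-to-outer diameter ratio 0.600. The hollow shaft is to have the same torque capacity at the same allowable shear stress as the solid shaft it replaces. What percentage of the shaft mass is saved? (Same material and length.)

Equal τ_max and T ⇒ the solid shaft needs d_s³ = d_o³(1−k⁴), so d_s = 310·(1−0.600⁴)^(1/3) = 296.0 mm.
Area ratio A_h/A_s = d_o²(1−k²)/d_s² = (1−k²)/(1−k⁴)^(2/3) = 0.7020.
Mass saving = 1 − 0.7020 = 29.8 %.

29.8 %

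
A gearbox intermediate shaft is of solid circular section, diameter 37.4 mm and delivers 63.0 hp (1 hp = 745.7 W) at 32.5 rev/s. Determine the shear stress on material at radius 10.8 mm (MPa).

12.9 MPa

ω = 2π·32.5 = 204.2 rad/s, so T = P/ω = 63.0×745.7 / 204.2 = 230.1 N·m.
J = πd⁴/32 = π(0.0374)⁴/32 = 1.921×10^-7 m⁴.
Shear stress varies linearly with radius: τ = T·r/J = 230.1 × 0.0108 / 1.921×10^-7 = 1.294×10^7 Pa.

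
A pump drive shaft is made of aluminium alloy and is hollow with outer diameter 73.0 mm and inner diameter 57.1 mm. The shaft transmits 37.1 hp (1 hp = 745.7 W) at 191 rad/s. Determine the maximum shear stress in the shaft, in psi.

440 psi

ω = 191 rad/s, so T = P/ω = 37.1×745.7 / 191.0 = 144.8 N·m.
J = π(d_o⁴ − d_i⁴)/32 = π(0.0730⁴ − 0.0571⁴)/32 = 1.744×10^-6 m⁴.
τ_max = T·r/J = 144.8 × 0.0365 / 1.744×10^-6 = 3.031×10^6 Pa.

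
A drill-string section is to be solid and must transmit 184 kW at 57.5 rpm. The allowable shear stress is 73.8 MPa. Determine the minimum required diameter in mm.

ω = 2π·57.5/60 = 6.021 rad/s, so T = P/ω = 184×10³ / 6.021 = 30560 N·m.
For a solid shaft τ_max = 16T/(πd³), so d = (16T/(π τ_allow))^(1/3) = (16·30560/(π·7.38×10^7))^(1/3) = 0.1282 m.

128 mm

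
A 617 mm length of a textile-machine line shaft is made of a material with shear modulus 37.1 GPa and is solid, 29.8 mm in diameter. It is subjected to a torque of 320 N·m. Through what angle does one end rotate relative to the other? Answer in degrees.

J = πd⁴/32 = π(0.0298)⁴/32 = 7.742×10^-8 m⁴.
θ = T·L/(G·J) = 320.0 × 0.617 / (37.1×10⁹ × 7.742×10^-8) = 0.06874 rad.

3.94°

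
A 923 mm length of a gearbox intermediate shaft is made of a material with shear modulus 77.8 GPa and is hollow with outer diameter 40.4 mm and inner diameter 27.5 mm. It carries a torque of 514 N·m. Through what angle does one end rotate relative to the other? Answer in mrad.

29.7 mrad

J = π(d_o⁴ − d_i⁴)/32 = π(0.0404⁴ − 0.0275⁴)/32 = 2.054×10^-7 m⁴.
θ = T·L/(G·J) = 514.0 × 0.923 / (77.8×10⁹ × 2.054×10^-7) = 0.02969 rad.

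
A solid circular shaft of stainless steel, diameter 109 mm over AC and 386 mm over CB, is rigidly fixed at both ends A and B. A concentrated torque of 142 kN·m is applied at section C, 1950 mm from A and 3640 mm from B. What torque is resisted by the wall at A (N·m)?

1670 N·m

Compatibility: T_A·a/J_AC = T_B·b/J_CB with T_A + T_B = T₀.
J_AC = 1.39×10^-5 m⁴, J_CB = 2.18×10^-3 m⁴, so T_A = T₀·(J_AC/a)/((J_AC/a)+(J_CB/b)) = 1666 N·m, T_B = 140300 N·m.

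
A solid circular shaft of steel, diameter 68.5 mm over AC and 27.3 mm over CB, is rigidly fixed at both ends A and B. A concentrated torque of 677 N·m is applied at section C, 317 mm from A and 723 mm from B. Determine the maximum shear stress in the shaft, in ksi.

Compatibility: T_A·a/J_AC = T_B·b/J_CB with T_A + T_B = T₀.
J_AC = 2.16×10^-6 m⁴, J_CB = 5.45×10^-8 m⁴, so T_A = T₀·(J_AC/a)/((J_AC/a)+(J_CB/b)) = 669.6 N·m, T_B = 7.407 N·m.
τ in each portion: τ_AC = 1.06×10^7 Pa, τ_CB = 1.85×10^6 Pa; maximum is in AC.
τ_max = T_AC·r/J = 669.6·0.0343/2.16×10^-6 = 1.061×10^7 Pa.

1.54 ksi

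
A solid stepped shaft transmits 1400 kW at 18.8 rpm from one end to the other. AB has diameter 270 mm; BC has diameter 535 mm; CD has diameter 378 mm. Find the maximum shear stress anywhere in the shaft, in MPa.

ω = 2π·18.8/60 = 1.969 rad/s, so T = P/ω = 1400×10³ / 1.969 = 711100 N·m.
Under the same torque, τ_max = 16T/(πd³) is largest where d is smallest — segment AB (d = 270 mm).
τ_max = 16·711100/(π·(0.270)³) = 1.840×10^8 Pa.

184 MPa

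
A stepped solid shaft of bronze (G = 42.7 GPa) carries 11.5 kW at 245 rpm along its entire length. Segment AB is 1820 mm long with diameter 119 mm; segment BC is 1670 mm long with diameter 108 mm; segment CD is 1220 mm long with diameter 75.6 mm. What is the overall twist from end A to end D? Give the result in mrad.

ω = 2π·245/60 = 25.66 rad/s, so T = P/ω = 11.5×10³ / 25.66 = 448.2 N·m.
J_AB = π(0.119)⁴/32 = 1.97×10^-5 m⁴; J_BC = π(0.108)⁴/32 = 1.34×10^-5 m⁴; J_CD = π(0.0756)⁴/32 = 3.21×10^-6 m⁴.
θ = (T/G)·Σ L_i/J_i = (448.2/42.7×10⁹)·(1.82/1.97×10^-5 + 1.67/1.34×10^-5 + 1.22/3.21×10^-6) = 6.276×10^-3 rad.

6.28 mrad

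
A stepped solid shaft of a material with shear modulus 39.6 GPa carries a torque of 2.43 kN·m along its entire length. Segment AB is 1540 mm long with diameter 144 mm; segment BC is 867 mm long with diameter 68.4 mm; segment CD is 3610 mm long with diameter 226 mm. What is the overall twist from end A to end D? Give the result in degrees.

1.60°

J_AB = π(0.144)⁴/32 = 4.22×10^-5 m⁴; J_BC = π(0.0684)⁴/32 = 2.15×10^-6 m⁴; J_CD = π(0.226)⁴/32 = 2.56×10^-4 m⁴.
θ = (T/G)·Σ L_i/J_i = (2430/39.6×10⁹)·(1.54/4.22×10^-5 + 0.867/2.15×10^-6 + 3.61/2.56×10^-4) = 0.02786 rad.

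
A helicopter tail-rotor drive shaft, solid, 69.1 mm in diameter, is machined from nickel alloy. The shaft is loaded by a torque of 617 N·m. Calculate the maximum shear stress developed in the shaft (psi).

1380 psi

J = πd⁴/32 = π(0.0691)⁴/32 = 2.238×10^-6 m⁴.
τ_max = T·r/J = 617.0 × 0.0345 / 2.238×10^-6 = 9.524×10^6 Pa.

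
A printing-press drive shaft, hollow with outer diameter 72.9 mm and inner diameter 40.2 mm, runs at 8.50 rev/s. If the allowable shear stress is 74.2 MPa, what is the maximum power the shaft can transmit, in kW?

274 kW

J = π(d_o⁴ − d_i⁴)/32 = π(0.0729⁴ − 0.0402⁴)/32 = 2.516×10^-6 m⁴.
T_max = τ_allow·J/r = 7.42×10^7 × 2.516×10^-6 / 0.0365 = 5122 N·m.
ω = 2π·8.50 = 53.41 rad/s, so P_max = T_max·ω = 2.736×10^5 W.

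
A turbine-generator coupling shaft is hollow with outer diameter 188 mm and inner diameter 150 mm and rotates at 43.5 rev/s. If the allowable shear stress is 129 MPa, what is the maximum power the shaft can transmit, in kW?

27400 kW

J = π(d_o⁴ − d_i⁴)/32 = π(0.188⁴ − 0.150⁴)/32 = 7.294×10^-5 m⁴.
T_max = τ_allow·J/r = 1.29×10^8 × 7.294×10^-5 / 0.0940 = 100100 N·m.
ω = 2π·43.5 = 273.3 rad/s, so P_max = T_max·ω = 2.736×10^7 W.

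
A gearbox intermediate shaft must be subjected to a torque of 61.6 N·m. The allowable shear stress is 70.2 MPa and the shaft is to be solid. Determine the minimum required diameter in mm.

16.5 mm

For a solid shaft τ_max = 16T/(πd³), so d = (16T/(π τ_allow))^(1/3) = (16·61.60/(π·7.02×10^7))^(1/3) = 0.01647 m.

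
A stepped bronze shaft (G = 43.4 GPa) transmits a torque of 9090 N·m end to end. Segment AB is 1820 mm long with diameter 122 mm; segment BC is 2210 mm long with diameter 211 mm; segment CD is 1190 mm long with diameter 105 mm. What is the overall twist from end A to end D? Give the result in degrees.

2.34°

J_AB = π(0.122)⁴/32 = 2.17×10^-5 m⁴; J_BC = π(0.211)⁴/32 = 1.95×10^-4 m⁴; J_CD = π(0.105)⁴/32 = 1.19×10^-5 m⁴.
θ = (T/G)·Σ L_i/J_i = (9090/43.4×10⁹)·(1.82/2.17×10^-5 + 2.21/1.95×10^-4 + 1.19/1.19×10^-5) = 0.04079 rad.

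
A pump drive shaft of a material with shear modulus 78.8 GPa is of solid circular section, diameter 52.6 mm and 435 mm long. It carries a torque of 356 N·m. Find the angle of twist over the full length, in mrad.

2.61 mrad

J = πd⁴/32 = π(0.0526)⁴/32 = 7.515×10^-7 m⁴.
θ = T·L/(G·J) = 356.0 × 0.435 / (78.8×10⁹ × 7.515×10^-7) = 2.615×10^-3 rad.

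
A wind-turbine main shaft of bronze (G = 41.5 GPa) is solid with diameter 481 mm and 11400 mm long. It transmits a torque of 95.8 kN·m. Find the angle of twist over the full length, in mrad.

J = πd⁴/32 = π(0.481)⁴/32 = 5.255×10^-3 m⁴.
θ = T·L/(G·J) = 95800 × 11.4 / (41.5×10⁹ × 5.255×10^-3) = 5.008×10^-3 rad.

5.01 mrad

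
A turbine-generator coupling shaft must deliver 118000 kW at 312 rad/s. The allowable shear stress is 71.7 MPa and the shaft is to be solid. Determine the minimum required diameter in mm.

ω = 312 rad/s, so T = P/ω = 118000×10³ / 312.0 = 378200 N·m.
For a solid shaft τ_max = 16T/(πd³), so d = (16T/(π τ_allow))^(1/3) = (16·378200/(π·7.17×10^7))^(1/3) = 0.2995 m.

299 mm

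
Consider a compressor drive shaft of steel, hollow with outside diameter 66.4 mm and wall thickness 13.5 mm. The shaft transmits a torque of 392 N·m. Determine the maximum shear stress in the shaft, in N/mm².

7.78 N/mm²

J = π(d_o⁴ − d_i⁴)/32 = π(0.0664⁴ − 0.0394⁴)/32 = 1.672×10^-6 m⁴.
τ_max = T·r/J = 392.0 × 0.0332 / 1.672×10^-6 = 7.785×10^6 Pa.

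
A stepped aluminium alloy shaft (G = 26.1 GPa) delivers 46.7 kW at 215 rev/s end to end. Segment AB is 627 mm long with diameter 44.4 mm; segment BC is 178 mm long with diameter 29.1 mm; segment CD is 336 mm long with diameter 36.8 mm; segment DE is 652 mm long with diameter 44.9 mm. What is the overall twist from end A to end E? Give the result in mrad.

ω = 2π·215 = 1351 rad/s, so T = P/ω = 46.7×10³ / 1351 = 34.57 N·m.
J_AB = π(0.0444)⁴/32 = 3.82×10^-7 m⁴; J_BC = π(0.0291)⁴/32 = 7.04×10^-8 m⁴; J_CD = π(0.0368)⁴/32 = 1.80×10^-7 m⁴; J_DE = π(0.0449)⁴/32 = 3.99×10^-7 m⁴.
θ = (T/G)·Σ L_i/J_i = (34.57/26.1×10⁹)·(0.627/3.82×10^-7 + 0.178/7.04×10^-8 + 0.336/1.80×10^-7 + 0.652/3.99×10^-7) = 0.01016 rad.

10.2 mrad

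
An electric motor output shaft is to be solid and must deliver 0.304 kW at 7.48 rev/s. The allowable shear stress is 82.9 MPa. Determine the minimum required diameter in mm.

7.35 mm

ω = 2π·7.48 = 47.00 rad/s, so T = P/ω = 0.304×10³ / 47.00 = 6.468 N·m.
For a solid shaft τ_max = 16T/(πd³), so d = (16T/(π τ_allow))^(1/3) = (16·6.468/(π·8.29×10^7))^(1/3) = 0.007352 m.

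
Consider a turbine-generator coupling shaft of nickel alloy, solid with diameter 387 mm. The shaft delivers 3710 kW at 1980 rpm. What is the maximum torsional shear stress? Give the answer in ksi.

ω = 2π·1980/60 = 207.3 rad/s, so T = P/ω = 3710×10³ / 207.3 = 17890 N·m.
J = πd⁴/32 = π(0.387)⁴/32 = 2.202×10^-3 m⁴.
τ_max = T·r/J = 17890 × 0.194 / 2.202×10^-3 = 1.572×10^6 Pa.

0.228 ksi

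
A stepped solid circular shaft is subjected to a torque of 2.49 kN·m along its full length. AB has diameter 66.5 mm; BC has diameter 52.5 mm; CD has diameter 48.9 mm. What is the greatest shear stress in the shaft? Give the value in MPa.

Under the same torque, τ_max = 16T/(πd³) is largest where d is smallest — segment CD (d = 48.9 mm).
τ_max = 16·2490/(π·(0.0489)³) = 1.085×10^8 Pa.

108 MPa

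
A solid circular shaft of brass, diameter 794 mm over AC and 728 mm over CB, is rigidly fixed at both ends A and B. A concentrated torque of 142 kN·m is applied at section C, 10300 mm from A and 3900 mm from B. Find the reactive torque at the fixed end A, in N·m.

49500 N·m

Compatibility: T_A·a/J_AC = T_B·b/J_CB with T_A + T_B = T₀.
J_AC = 0.0390 m⁴, J_CB = 0.0276 m⁴, so T_A = T₀·(J_AC/a)/((J_AC/a)+(J_CB/b)) = 49540 N·m, T_B = 92460 N·m.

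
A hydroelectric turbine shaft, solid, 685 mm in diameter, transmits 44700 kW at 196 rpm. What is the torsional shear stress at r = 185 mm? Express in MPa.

ω = 2π·196/60 = 20.53 rad/s, so T = P/ω = 44700×10³ / 20.53 = 2.178e6 N·m.
J = πd⁴/32 = π(0.685)⁴/32 = 0.02162 m⁴.
Shear stress varies linearly with radius: τ = T·r/J = 2.178e6 × 0.185 / 0.02162 = 1.864×10^7 Pa.

18.6 MPa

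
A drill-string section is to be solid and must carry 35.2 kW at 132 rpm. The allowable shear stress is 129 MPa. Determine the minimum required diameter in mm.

ω = 2π·132/60 = 13.82 rad/s, so T = P/ω = 35.2×10³ / 13.82 = 2546 N·m.
For a solid shaft τ_max = 16T/(πd³), so d = (16T/(π τ_allow))^(1/3) = (16·2546/(π·1.29×10^8))^(1/3) = 0.04650 m.

46.5 mm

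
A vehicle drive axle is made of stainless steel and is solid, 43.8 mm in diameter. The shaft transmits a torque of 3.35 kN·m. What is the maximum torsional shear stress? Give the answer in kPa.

203000 kPa

J = πd⁴/32 = π(0.0438)⁴/32 = 3.613×10^-7 m⁴.
τ_max = T·r/J = 3350 × 0.0219 / 3.613×10^-7 = 2.030×10^8 Pa.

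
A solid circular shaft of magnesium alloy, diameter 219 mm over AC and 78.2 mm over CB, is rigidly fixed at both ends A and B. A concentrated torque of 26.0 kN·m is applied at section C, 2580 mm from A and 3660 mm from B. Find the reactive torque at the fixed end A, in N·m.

Compatibility: T_A·a/J_AC = T_B·b/J_CB with T_A + T_B = T₀.
J_AC = 2.26×10^-4 m⁴, J_CB = 3.67×10^-6 m⁴, so T_A = T₀·(J_AC/a)/((J_AC/a)+(J_CB/b)) = 25710 N·m, T_B = 294.6 N·m.

25700 N·m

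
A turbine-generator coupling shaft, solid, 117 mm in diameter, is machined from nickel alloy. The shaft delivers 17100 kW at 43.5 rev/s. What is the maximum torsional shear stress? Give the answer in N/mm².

ω = 2π·43.5 = 273.3 rad/s, so T = P/ω = 17100×10³ / 273.3 = 62560 N·m.
J = πd⁴/32 = π(0.117)⁴/32 = 1.840×10^-5 m⁴.
τ_max = T·r/J = 62560 × 0.0585 / 1.840×10^-5 = 1.989×10^8 Pa.

199 N/mm²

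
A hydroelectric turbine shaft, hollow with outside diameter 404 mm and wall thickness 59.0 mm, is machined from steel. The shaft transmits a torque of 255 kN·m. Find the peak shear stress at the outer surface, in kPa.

J = π(d_o⁴ − d_i⁴)/32 = π(0.404⁴ − 0.286⁴)/32 = 1.958×10^-3 m⁴.
τ_max = T·r/J = 255000 × 0.202 / 1.958×10^-3 = 2.630×10^7 Pa.

26300 kPa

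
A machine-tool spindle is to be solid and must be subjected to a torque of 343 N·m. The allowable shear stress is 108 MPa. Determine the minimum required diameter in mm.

For a solid shaft τ_max = 16T/(πd³), so d = (16T/(π τ_allow))^(1/3) = (16·343.0/(π·1.08×10^8))^(1/3) = 0.02529 m.

25.3 mm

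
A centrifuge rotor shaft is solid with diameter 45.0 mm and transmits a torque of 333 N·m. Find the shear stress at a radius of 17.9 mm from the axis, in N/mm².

J = πd⁴/32 = π(0.0450)⁴/32 = 4.026×10^-7 m⁴.
Shear stress varies linearly with radius: τ = T·r/J = 333.0 × 0.0179 / 4.026×10^-7 = 1.481×10^7 Pa.

14.8 N/mm²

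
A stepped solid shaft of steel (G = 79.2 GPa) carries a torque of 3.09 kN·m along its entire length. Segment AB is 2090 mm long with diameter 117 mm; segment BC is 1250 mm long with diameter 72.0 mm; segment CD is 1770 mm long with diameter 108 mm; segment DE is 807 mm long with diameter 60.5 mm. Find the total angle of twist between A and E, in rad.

J_AB = π(0.117)⁴/32 = 1.84×10^-5 m⁴; J_BC = π(0.0720)⁴/32 = 2.64×10^-6 m⁴; J_CD = π(0.108)⁴/32 = 1.34×10^-5 m⁴; J_DE = π(0.0605)⁴/32 = 1.32×10^-6 m⁴.
θ = (T/G)·Σ L_i/J_i = (3090/79.2×10⁹)·(2.09/1.84×10^-5 + 1.25/2.64×10^-6 + 1.77/1.34×10^-5 + 0.807/1.32×10^-6) = 0.05203 rad.

0.0520 rad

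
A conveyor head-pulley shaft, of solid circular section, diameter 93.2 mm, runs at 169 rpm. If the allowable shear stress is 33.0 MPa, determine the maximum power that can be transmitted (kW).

92.8 kW

J = πd⁴/32 = π(0.0932)⁴/32 = 7.407×10^-6 m⁴.
T_max = τ_allow·J/r = 3.30×10^7 × 7.407×10^-6 / 0.0466 = 5246 N·m.
ω = 2π·169/60 = 17.70 rad/s, so P_max = T_max·ω = 9.283×10^4 W.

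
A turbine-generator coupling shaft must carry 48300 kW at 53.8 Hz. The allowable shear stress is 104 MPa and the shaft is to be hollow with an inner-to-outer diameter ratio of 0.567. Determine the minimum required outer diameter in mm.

198 mm

ω = 2π·53.8 = 338.0 rad/s, so T = P/ω = 48300×10³ / 338.0 = 142900 N·m.
For a hollow shaft with d_i/d_o = 0.567: τ_max = 16T/(π d_o³ (1−k⁴)), so d_o = [16T/(π τ_allow (1−k⁴))]^(1/3) = [16·142900/(π·1.04×10^8·0.8966)]^(1/3) = 0.1984 m.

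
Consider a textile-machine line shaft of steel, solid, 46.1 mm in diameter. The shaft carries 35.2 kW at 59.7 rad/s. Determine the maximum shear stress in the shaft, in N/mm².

30.7 N/mm²

ω = 59.7 rad/s, so T = P/ω = 35.2×10³ / 59.70 = 589.6 N·m.
J = πd⁴/32 = π(0.0461)⁴/32 = 4.434×10^-7 m⁴.
τ_max = T·r/J = 589.6 × 0.0231 / 4.434×10^-7 = 3.065×10^7 Pa.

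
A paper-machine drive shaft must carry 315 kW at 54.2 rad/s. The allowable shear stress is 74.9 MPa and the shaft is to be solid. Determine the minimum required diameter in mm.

73.4 mm

ω = 54.2 rad/s, so T = P/ω = 315×10³ / 54.20 = 5812 N·m.
For a solid shaft τ_max = 16T/(πd³), so d = (16T/(π τ_allow))^(1/3) = (16·5812/(π·7.49×10^7))^(1/3) = 0.07338 m.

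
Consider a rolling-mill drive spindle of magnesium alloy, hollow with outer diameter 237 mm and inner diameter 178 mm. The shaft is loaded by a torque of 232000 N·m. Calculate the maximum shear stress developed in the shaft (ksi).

J = π(d_o⁴ − d_i⁴)/32 = π(0.237⁴ − 0.178⁴)/32 = 2.112×10^-4 m⁴.
τ_max = T·r/J = 232000 × 0.118 / 2.112×10^-4 = 1.302×10^8 Pa.

18.9 ksi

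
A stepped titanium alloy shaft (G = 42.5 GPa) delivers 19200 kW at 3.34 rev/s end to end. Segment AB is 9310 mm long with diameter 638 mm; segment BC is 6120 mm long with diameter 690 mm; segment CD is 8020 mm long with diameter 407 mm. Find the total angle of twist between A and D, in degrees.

ω = 2π·3.34 = 20.99 rad/s, so T = P/ω = 19200×10³ / 20.99 = 914900 N·m.
J_AB = π(0.638)⁴/32 = 0.0163 m⁴; J_BC = π(0.690)⁴/32 = 0.0223 m⁴; J_CD = π(0.407)⁴/32 = 2.69×10^-3 m⁴.
θ = (T/G)·Σ L_i/J_i = (914900/42.5×10⁹)·(9.31/0.0163 + 6.12/0.0223 + 8.02/2.69×10^-3) = 0.08233 rad.

4.72°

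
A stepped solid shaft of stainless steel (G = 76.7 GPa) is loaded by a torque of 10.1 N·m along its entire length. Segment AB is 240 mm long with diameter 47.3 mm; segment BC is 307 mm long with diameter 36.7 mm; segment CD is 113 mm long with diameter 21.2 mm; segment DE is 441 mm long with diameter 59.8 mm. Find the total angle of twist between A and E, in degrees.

0.0623°

J_AB = π(0.0473)⁴/32 = 4.91×10^-7 m⁴; J_BC = π(0.0367)⁴/32 = 1.78×10^-7 m⁴; J_CD = π(0.0212)⁴/32 = 1.98×10^-8 m⁴; J_DE = π(0.0598)⁴/32 = 1.26×10^-6 m⁴.
θ = (T/G)·Σ L_i/J_i = (10.10/76.7×10⁹)·(0.240/4.91×10^-7 + 0.307/1.78×10^-7 + 0.113/1.98×10^-8 + 0.441/1.26×10^-6) = 1.088×10^-3 rad.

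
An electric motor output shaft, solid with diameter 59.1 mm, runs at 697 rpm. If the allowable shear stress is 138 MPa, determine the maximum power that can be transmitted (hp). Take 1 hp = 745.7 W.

547 hp

J = πd⁴/32 = π(0.0591)⁴/32 = 1.198×10^-6 m⁴.
T_max = τ_allow·J/r = 1.38×10^8 × 1.198×10^-6 / 0.0295 = 5593 N·m.
ω = 2π·697/60 = 72.99 rad/s, so P_max = T_max·ω = 4.083×10^5 W.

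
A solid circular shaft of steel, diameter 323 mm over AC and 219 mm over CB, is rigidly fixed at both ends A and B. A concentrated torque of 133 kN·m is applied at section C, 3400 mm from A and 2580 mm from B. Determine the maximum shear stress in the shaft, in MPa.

15.7 MPa

Compatibility: T_A·a/J_AC = T_B·b/J_CB with T_A + T_B = T₀.
J_AC = 1.07×10^-3 m⁴, J_CB = 2.26×10^-4 m⁴, so T_A = T₀·(J_AC/a)/((J_AC/a)+(J_CB/b)) = 104000 N·m, T_B = 28970 N·m.
τ in each portion: τ_AC = 1.57×10^7 Pa, τ_CB = 1.40×10^7 Pa; maximum is in AC.
τ_max = T_AC·r/J = 104000·0.162/1.07×10^-3 = 1.572×10^7 Pa.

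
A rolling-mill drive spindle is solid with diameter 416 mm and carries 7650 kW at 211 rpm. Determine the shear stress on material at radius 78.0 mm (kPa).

9180 kPa

ω = 2π·211/60 = 22.10 rad/s, so T = P/ω = 7650×10³ / 22.10 = 346200 N·m.
J = πd⁴/32 = π(0.416)⁴/32 = 2.940×10^-3 m⁴.
Shear stress varies linearly with radius: τ = T·r/J = 346200 × 0.0780 / 2.940×10^-3 = 9.185×10^6 Pa.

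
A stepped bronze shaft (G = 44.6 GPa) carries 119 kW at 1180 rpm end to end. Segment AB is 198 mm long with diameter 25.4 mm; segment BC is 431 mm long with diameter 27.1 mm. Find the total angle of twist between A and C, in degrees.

16.1°

ω = 2π·1180/60 = 123.6 rad/s, so T = P/ω = 119×10³ / 123.6 = 963.0 N·m.
J_AB = π(0.0254)⁴/32 = 4.09×10^-8 m⁴; J_BC = π(0.0271)⁴/32 = 5.30×10^-8 m⁴.
θ = (T/G)·Σ L_i/J_i = (963.0/44.6×10⁹)·(0.198/4.09×10^-8 + 0.431/5.30×10^-8) = 0.2804 rad.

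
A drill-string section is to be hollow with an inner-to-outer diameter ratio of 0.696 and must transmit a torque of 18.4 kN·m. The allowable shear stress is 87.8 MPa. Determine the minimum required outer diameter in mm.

For a hollow shaft with d_i/d_o = 0.696: τ_max = 16T/(π d_o³ (1−k⁴)), so d_o = [16T/(π τ_allow (1−k⁴))]^(1/3) = [16·18400/(π·8.78×10^7·0.7653)]^(1/3) = 0.1117 m.

112 mm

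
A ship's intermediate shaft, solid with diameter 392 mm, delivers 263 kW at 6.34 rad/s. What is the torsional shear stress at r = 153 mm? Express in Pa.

2.74e6 Pa

ω = 6.34 rad/s, so T = P/ω = 263×10³ / 6.340 = 41480 N·m.
J = πd⁴/32 = π(0.392)⁴/32 = 2.318×10^-3 m⁴.
Shear stress varies linearly with radius: τ = T·r/J = 41480 × 0.153 / 2.318×10^-3 = 2.738×10^6 Pa.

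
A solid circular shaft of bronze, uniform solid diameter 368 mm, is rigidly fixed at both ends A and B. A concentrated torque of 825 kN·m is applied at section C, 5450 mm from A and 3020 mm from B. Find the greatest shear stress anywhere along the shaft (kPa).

With uniform GJ and both ends fixed, compatibility θ_AC = θ_CB gives T_A·a = T_B·b, together with T_A + T_B = T₀.
T_A = T₀·b/(a+b) = 825000·3020/8470 = 294200 N·m; T_B = 530800 N·m.
τ in each portion: τ_AC = 3.01×10^7 Pa, τ_CB = 5.42×10^7 Pa; maximum is in CB.
τ_max = T_CB·r/J = 530800·0.184/1.80×10^-3 = 5.425×10^7 Pa.

54200 kPa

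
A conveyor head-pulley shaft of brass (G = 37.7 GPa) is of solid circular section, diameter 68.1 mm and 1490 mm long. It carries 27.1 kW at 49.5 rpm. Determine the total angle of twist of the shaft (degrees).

5.61°

ω = 2π·49.5/60 = 5.184 rad/s, so T = P/ω = 27.1×10³ / 5.184 = 5228 N·m.
J = πd⁴/32 = π(0.0681)⁴/32 = 2.111×10^-6 m⁴.
θ = T·L/(G·J) = 5228 × 1.49 / (37.7×10⁹ × 2.111×10^-6) = 0.09786 rad.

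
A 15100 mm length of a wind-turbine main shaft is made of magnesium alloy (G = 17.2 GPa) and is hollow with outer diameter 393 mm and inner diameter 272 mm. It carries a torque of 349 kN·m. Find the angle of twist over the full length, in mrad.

170 mrad

J = π(d_o⁴ − d_i⁴)/32 = π(0.393⁴ − 0.272⁴)/32 = 1.805×10^-3 m⁴.
θ = T·L/(G·J) = 349000 × 15.1 / (17.2×10⁹ × 1.805×10^-3) = 0.1698 rad.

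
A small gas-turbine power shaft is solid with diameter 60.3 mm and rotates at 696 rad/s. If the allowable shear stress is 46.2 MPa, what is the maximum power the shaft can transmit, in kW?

J = πd⁴/32 = π(0.0603)⁴/32 = 1.298×10^-6 m⁴.
T_max = τ_allow·J/r = 4.62×10^7 × 1.298×10^-6 / 0.0301 = 1989 N·m.
ω = 696 rad/s, so P_max = T_max·ω = 1.384×10^6 W.

1380 kW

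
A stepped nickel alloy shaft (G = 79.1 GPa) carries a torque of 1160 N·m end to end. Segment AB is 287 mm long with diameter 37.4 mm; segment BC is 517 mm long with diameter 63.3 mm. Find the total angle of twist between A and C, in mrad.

J_AB = π(0.0374)⁴/32 = 1.92×10^-7 m⁴; J_BC = π(0.0633)⁴/32 = 1.58×10^-6 m⁴.
θ = (T/G)·Σ L_i/J_i = (1160/79.1×10⁹)·(0.287/1.92×10^-7 + 0.517/1.58×10^-6) = 0.02672 rad.

26.7 mrad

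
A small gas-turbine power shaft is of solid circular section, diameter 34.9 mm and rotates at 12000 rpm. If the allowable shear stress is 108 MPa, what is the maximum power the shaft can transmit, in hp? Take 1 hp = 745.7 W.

J = πd⁴/32 = π(0.0349)⁴/32 = 1.456×10^-7 m⁴.
T_max = τ_allow·J/r = 1.08×10^8 × 1.456×10^-7 / 0.0175 = 901.4 N·m.
ω = 2π·12000/60 = 1257 rad/s, so P_max = T_max·ω = 1.133×10^6 W.

1520 hp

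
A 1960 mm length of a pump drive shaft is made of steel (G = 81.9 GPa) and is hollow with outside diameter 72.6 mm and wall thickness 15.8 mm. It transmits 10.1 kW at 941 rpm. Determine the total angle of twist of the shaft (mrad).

ω = 2π·941/60 = 98.54 rad/s, so T = P/ω = 10.1×10³ / 98.54 = 102.5 N·m.
J = π(d_o⁴ − d_i⁴)/32 = π(0.0726⁴ − 0.0410⁴)/32 = 2.450×10^-6 m⁴.
θ = T·L/(G·J) = 102.5 × 1.96 / (81.9×10⁹ × 2.450×10^-6) = 1.001×10^-3 rad.

1.00 mrad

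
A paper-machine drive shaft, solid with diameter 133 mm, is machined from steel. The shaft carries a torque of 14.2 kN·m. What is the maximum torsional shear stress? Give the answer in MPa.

30.7 MPa

J = πd⁴/32 = π(0.133)⁴/32 = 3.072×10^-5 m⁴.
τ_max = T·r/J = 14200 × 0.0665 / 3.072×10^-5 = 3.074×10^7 Pa.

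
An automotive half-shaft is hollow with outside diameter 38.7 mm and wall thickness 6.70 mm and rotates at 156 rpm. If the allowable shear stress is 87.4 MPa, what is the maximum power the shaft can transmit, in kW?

J = π(d_o⁴ − d_i⁴)/32 = π(0.0387⁴ − 0.0253⁴)/32 = 1.800×10^-7 m⁴.
T_max = τ_allow·J/r = 8.74×10^7 × 1.800×10^-7 / 0.0194 = 813.0 N·m.
ω = 2π·156/60 = 16.34 rad/s, so P_max = T_max·ω = 1.328×10^4 W.

13.3 kW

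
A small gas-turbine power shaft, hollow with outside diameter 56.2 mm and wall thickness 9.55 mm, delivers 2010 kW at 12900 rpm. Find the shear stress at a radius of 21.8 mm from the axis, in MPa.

40.9 MPa

ω = 2π·12900/60 = 1351 rad/s, so T = P/ω = 2010×10³ / 1351 = 1488 N·m.
J = π(d_o⁴ − d_i⁴)/32 = π(0.0562⁴ − 0.0371⁴)/32 = 7.934×10^-7 m⁴.
Shear stress varies linearly with radius: τ = T·r/J = 1488 × 0.0218 / 7.934×10^-7 = 4.088×10^7 Pa.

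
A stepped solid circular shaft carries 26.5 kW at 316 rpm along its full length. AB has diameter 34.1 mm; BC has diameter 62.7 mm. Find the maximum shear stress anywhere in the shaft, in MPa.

ω = 2π·316/60 = 33.09 rad/s, so T = P/ω = 26.5×10³ / 33.09 = 800.8 N·m.
Under the same torque, τ_max = 16T/(πd³) is largest where d is smallest — segment AB (d = 34.1 mm).
τ_max = 16·800.8/(π·(0.0341)³) = 1.029×10^8 Pa.

103 MPa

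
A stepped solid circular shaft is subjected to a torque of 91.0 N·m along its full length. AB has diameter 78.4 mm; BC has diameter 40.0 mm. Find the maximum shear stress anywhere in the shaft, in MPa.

Under the same torque, τ_max = 16T/(πd³) is largest where d is smallest — segment BC (d = 40.0 mm).
τ_max = 16·91.00/(π·(0.0400)³) = 7.242×10^6 Pa.

7.24 MPa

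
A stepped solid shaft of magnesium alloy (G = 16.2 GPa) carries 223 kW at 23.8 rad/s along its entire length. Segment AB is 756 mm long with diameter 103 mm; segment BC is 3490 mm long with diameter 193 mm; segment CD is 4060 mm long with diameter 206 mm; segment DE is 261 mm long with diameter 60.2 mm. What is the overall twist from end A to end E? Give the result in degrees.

ω = 23.8 rad/s, so T = P/ω = 223×10³ / 23.80 = 9370 N·m.
J_AB = π(0.103)⁴/32 = 1.10×10^-5 m⁴; J_BC = π(0.193)⁴/32 = 1.36×10^-4 m⁴; J_CD = π(0.206)⁴/32 = 1.77×10^-4 m⁴; J_DE = π(0.0602)⁴/32 = 1.29×10^-6 m⁴.
θ = (T/G)·Σ L_i/J_i = (9370/16.2×10⁹)·(0.756/1.10×10^-5 + 3.49/1.36×10^-4 + 4.06/1.77×10^-4 + 0.261/1.29×10^-6) = 0.1847 rad.

10.6°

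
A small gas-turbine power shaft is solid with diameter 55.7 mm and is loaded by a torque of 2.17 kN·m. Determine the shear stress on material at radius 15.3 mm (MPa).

J = πd⁴/32 = π(0.0557)⁴/32 = 9.450×10^-7 m⁴.
Shear stress varies linearly with radius: τ = T·r/J = 2170 × 0.0153 / 9.450×10^-7 = 3.513×10^7 Pa.

35.1 MPa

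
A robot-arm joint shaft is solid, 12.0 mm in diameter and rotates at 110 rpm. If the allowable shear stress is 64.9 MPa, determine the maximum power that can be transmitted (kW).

J = πd⁴/32 = π(0.0120)⁴/32 = 2.036×10^-9 m⁴.
T_max = τ_allow·J/r = 6.49×10^7 × 2.036×10^-9 / 0.00600 = 22.02 N·m.
ω = 2π·110/60 = 11.52 rad/s, so P_max = T_max·ω = 253.7 W.

0.254 kW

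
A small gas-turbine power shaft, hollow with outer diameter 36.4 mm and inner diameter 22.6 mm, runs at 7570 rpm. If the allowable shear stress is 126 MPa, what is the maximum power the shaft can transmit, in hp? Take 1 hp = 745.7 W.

J = π(d_o⁴ − d_i⁴)/32 = π(0.0364⁴ − 0.0226⁴)/32 = 1.467×10^-7 m⁴.
T_max = τ_allow·J/r = 1.26×10^8 × 1.467×10^-7 / 0.0182 = 1016 N·m.
ω = 2π·7570/60 = 792.7 rad/s, so P_max = T_max·ω = 8.053×10^5 W.

1080 hp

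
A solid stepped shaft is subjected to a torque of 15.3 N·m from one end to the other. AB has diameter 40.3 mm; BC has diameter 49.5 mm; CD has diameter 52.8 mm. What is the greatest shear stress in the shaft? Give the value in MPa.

1.19 MPa

Under the same torque, τ_max = 16T/(πd³) is largest where d is smallest — segment AB (d = 40.3 mm).
τ_max = 16·15.30/(π·(0.0403)³) = 1.191×10^6 Pa.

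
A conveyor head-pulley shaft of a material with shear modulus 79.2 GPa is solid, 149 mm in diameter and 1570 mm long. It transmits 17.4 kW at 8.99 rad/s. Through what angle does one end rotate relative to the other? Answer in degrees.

ω = 8.99 rad/s, so T = P/ω = 17.4×10³ / 8.990 = 1935 N·m.
J = πd⁴/32 = π(0.149)⁴/32 = 4.839×10^-5 m⁴.
θ = T·L/(G·J) = 1935 × 1.57 / (79.2×10⁹ × 4.839×10^-5) = 7.929×10^-4 rad.

0.0454°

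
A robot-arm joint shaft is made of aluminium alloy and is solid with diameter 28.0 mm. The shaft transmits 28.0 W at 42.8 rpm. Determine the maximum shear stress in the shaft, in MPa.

1.45 MPa

ω = 2π·42.8/60 = 4.482 rad/s, so T = P/ω = 28.0 / 4.482 = 6.247 N·m.
J = πd⁴/32 = π(0.0280)⁴/32 = 6.034×10^-8 m⁴.
τ_max = T·r/J = 6.247 × 0.0140 / 6.034×10^-8 = 1.449×10^6 Pa.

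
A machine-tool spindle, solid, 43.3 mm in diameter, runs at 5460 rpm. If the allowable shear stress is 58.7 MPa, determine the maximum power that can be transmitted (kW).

535 kW

J = πd⁴/32 = π(0.0433)⁴/32 = 3.451×10^-7 m⁴.
T_max = τ_allow·J/r = 5.87×10^7 × 3.451×10^-7 / 0.0216 = 935.7 N·m.
ω = 2π·5460/60 = 571.8 rad/s, so P_max = T_max·ω = 5.350×10^5 W.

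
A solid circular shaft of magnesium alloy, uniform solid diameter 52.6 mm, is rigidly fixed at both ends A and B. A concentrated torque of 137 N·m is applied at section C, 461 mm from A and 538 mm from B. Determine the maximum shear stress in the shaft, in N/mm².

With uniform GJ and both ends fixed, compatibility θ_AC = θ_CB gives T_A·a = T_B·b, together with T_A + T_B = T₀.
T_A = T₀·b/(a+b) = 137.0·538/999.0 = 73.78 N·m; T_B = 63.22 N·m.
τ in each portion: τ_AC = 2.58×10^6 Pa, τ_CB = 2.21×10^6 Pa; maximum is in AC.
τ_max = T_AC·r/J = 73.78·0.0263/7.52×10^-7 = 2.582×10^6 Pa.

2.58 N/mm²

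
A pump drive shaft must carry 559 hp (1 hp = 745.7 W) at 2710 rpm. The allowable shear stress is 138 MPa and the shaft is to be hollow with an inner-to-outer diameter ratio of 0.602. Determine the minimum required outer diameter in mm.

ω = 2π·2710/60 = 283.8 rad/s, so T = P/ω = 559×745.7 / 283.8 = 1469 N·m.
For a hollow shaft with d_i/d_o = 0.602: τ_max = 16T/(π d_o³ (1−k⁴)), so d_o = [16T/(π τ_allow (1−k⁴))]^(1/3) = [16·1469/(π·1.38×10^8·0.8687)]^(1/3) = 0.03966 m.

39.7 mm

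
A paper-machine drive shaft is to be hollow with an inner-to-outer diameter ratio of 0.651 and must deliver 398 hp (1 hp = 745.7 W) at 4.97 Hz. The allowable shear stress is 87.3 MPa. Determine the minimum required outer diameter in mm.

87.8 mm

ω = 2π·4.97 = 31.23 rad/s, so T = P/ω = 398×745.7 / 31.23 = 9504 N·m.
For a hollow shaft with d_i/d_o = 0.651: τ_max = 16T/(π d_o³ (1−k⁴)), so d_o = [16T/(π τ_allow (1−k⁴))]^(1/3) = [16·9504/(π·8.73×10^7·0.8204)]^(1/3) = 0.08776 m.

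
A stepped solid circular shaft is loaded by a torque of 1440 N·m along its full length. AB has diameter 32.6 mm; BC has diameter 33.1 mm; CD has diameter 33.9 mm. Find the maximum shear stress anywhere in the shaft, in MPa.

212 MPa

Under the same torque, τ_max = 16T/(πd³) is largest where d is smallest — segment AB (d = 32.6 mm).
τ_max = 16·1440/(π·(0.0326)³) = 2.117×10^8 Pa.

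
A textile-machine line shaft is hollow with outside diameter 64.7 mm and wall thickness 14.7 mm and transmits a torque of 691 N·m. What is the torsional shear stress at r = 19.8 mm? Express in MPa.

8.73 MPa

J = π(d_o⁴ − d_i⁴)/32 = π(0.0647⁴ − 0.0353⁴)/32 = 1.568×10^-6 m⁴.
Shear stress varies linearly with radius: τ = T·r/J = 691.0 × 0.0198 / 1.568×10^-6 = 8.726×10^6 Pa.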